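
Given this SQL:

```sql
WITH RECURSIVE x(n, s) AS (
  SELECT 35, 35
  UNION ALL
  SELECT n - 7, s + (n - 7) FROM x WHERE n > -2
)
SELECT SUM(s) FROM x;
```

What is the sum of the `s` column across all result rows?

588

Base: n=35, s=35.
Iteration 1: 35 > -2 holds -> n = 35 - 7 = 28, s = 35 + 28 = 63.
Iteration 2: 28 > -2 holds -> n = 28 - 7 = 21, s = 63 + 21 = 84.
Iteration 3: 21 > -2 holds -> n = 21 - 7 = 14, s = 84 + 14 = 98.
Iteration 4: 14 > -2 holds -> n = 14 - 7 = 7, s = 98 + 7 = 105.
Iteration 5: 7 > -2 holds -> n = 7 - 7 = 0, s = 105 + 0 = 105.
Iteration 6: 0 > -2 holds -> n = 0 - 7 = -7, s = 105 + -7 = 98.
Iteration 7: -7 > -2 fails; recursion stops.
SUM(s) = 35 + 63 + 84 + 98 + 105 + 105 + 98 = 588.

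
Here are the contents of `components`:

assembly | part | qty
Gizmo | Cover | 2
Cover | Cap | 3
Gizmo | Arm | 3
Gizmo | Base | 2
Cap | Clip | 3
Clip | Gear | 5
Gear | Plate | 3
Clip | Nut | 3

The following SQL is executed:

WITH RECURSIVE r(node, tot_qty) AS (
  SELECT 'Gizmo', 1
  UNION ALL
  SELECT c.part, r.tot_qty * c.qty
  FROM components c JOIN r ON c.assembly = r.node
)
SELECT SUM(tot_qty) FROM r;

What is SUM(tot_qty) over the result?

Base: (Gizmo, tot_qty=1).
Iteration 1: components of {Gizmo} -> Arm = 1*3 = 3, Base = 1*2 = 2, Cover = 1*2 = 2.
Iteration 2: components of {Arm,Base,Cover} -> Cap = 2*3 = 6.
Iteration 3: components of {Cap} -> Clip = 6*3 = 18.
Iteration 4: components of {Clip} -> Gear = 18*5 = 90, Nut = 18*3 = 54.
Iteration 5: components of {Gear,Nut} -> Plate = 90*3 = 270.
Iteration 6: no further components; recursion stops.
SUM(tot_qty) = 1 + 2 + 3 + 2 + 6 + 18 + 90 + 54 + 270 = 446.

446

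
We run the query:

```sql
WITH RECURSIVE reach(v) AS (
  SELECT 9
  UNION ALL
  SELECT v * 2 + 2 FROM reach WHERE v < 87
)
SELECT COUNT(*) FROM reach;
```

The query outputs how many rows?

5

Base: v=9.
Iteration 1: 9 < 87 holds -> v = 9 * 2 + 2 = 20.
Iteration 2: 20 < 87 holds -> v = 20 * 2 + 2 = 42.
Iteration 3: 42 < 87 holds -> v = 42 * 2 + 2 = 86.
Iteration 4: 86 < 87 holds -> v = 86 * 2 + 2 = 174.
Iteration 5: 174 < 87 fails; recursion stops.
Total rows emitted: 5.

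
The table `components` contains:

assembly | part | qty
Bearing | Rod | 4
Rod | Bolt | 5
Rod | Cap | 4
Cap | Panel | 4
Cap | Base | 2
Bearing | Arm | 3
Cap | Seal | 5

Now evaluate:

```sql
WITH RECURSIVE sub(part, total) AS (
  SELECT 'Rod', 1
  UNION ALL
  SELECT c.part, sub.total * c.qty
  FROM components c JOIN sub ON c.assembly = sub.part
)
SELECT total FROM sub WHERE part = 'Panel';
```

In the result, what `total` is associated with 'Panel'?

16

Base: (Rod, total=1).
Iteration 1: components of {Rod} -> Bolt = 1*5 = 5, Cap = 1*4 = 4.
Iteration 2: components of {Bolt,Cap} -> Base = 4*2 = 8, Panel = 4*4 = 16, Seal = 4*5 = 20.
Iteration 3: no further components; recursion stops.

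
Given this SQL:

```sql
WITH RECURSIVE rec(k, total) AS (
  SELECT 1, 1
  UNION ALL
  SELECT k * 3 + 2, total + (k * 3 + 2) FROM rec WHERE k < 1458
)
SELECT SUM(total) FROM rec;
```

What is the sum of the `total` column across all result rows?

Base: k=1, total=1.
Iteration 1: 1 < 1458 holds -> k = 1 * 3 + 2 = 5, total = 1 + 5 = 6.
Iteration 2: 5 < 1458 holds -> k = 5 * 3 + 2 = 17, total = 6 + 17 = 23.
Iteration 3: 17 < 1458 holds -> k = 17 * 3 + 2 = 53, total = 23 + 53 = 76.
Iteration 4: 53 < 1458 holds -> k = 53 * 3 + 2 = 161, total = 76 + 161 = 237.
Iteration 5: 161 < 1458 holds -> k = 161 * 3 + 2 = 485, total = 237 + 485 = 722.
Iteration 6: 485 < 1458 holds -> k = 485 * 3 + 2 = 1457, total = 722 + 1457 = 2179.
Iteration 7: 1457 < 1458 holds -> k = 1457 * 3 + 2 = 4373, total = 2179 + 4373 = 6552.
Iteration 8: 4373 < 1458 fails; recursion stops.
SUM(total) = 1 + 6 + 23 + 76 + 237 + 722 + 2179 + 6552 = 9796.

9796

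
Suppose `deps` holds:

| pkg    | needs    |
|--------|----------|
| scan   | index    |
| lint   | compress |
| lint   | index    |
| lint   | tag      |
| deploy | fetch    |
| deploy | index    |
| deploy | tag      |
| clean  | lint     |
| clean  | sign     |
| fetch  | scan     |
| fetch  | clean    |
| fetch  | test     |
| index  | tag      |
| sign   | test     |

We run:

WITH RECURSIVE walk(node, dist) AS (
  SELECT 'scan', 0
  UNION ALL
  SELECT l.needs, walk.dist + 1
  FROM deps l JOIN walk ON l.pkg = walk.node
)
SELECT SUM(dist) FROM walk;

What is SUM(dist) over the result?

3

Base: (scan, dist=0).
Iteration 1: edges from {scan} -> (index, dist=1).
Iteration 2: edges from {index} -> (tag, dist=2).
Iteration 3: no outgoing edges from {tag}; recursion stops.
SUM(dist) = 0 + 1 + 2 = 3.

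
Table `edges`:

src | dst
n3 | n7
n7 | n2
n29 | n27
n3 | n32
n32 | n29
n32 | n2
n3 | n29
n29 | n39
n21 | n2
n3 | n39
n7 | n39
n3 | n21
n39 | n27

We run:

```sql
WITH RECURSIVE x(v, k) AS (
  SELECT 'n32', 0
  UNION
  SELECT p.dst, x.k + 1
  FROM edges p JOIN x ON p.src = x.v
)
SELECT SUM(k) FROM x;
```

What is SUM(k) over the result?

9

Base: (n32, k=0).
Iteration 1: edges from {n32} -> (n2, k=1), (n29, k=1).
Iteration 2: edges from {n2,n29} -> (n27, k=2), (n39, k=2).
Iteration 3: edges from {n27,n39} -> (n27, k=3).
Iteration 4: no outgoing edges from {n27}; recursion stops.
SUM(k) = 0 + 1 + 1 + 2 + 2 + 3 = 9.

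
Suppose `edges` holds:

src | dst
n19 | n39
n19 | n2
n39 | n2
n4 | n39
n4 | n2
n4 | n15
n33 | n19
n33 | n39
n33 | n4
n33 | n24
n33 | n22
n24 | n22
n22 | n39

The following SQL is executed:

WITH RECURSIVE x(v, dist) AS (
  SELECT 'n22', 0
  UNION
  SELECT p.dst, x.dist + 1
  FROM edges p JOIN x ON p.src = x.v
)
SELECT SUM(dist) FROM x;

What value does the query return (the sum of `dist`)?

Base: (n22, dist=0).
Iteration 1: edges from {n22} -> (n39, dist=1).
Iteration 2: edges from {n39} -> (n2, dist=2).
Iteration 3: no outgoing edges from {n2}; recursion stops.
SUM(dist) = 0 + 1 + 2 = 3.

3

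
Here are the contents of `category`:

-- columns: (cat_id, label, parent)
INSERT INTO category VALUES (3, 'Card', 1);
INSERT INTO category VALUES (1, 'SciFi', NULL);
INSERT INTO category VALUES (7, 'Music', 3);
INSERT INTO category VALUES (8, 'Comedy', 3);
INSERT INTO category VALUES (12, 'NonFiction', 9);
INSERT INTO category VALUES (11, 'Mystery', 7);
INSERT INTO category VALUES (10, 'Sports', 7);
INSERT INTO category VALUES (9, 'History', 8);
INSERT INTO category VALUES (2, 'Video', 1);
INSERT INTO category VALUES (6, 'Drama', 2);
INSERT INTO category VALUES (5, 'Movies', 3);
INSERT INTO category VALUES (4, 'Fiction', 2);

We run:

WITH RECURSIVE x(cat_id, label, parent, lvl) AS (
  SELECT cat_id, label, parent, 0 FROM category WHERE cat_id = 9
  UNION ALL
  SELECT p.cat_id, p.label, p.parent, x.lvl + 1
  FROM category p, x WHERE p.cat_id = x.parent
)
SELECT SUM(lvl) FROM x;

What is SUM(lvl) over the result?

6

Base: cat_id=9 (History), parent=8, lvl 0.
Iteration 1: join on cat_id=8 -> Comedy (id 8, parent=3, lvl 1).
Iteration 2: join on cat_id=3 -> Card (id 3, parent=1, lvl 2).
Iteration 3: join on cat_id=1 -> SciFi (id 1, parent=NULL, lvl 3).
Iteration 4: parent is NULL; no match; recursion stops.
SUM(lvl) = 0 + 1 + 2 + 3 = 6.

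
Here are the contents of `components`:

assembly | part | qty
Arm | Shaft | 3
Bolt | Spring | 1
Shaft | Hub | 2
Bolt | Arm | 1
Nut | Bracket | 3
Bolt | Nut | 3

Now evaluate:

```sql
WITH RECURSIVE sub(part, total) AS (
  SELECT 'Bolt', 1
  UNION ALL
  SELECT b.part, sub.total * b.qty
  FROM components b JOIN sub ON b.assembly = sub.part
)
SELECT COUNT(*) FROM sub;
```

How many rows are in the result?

7

Base: (Bolt, total=1).
Iteration 1: components of {Bolt} -> Arm = 1*1 = 1, Nut = 1*3 = 3, Spring = 1*1 = 1.
Iteration 2: components of {Arm,Nut,Spring} -> Bracket = 3*3 = 9, Shaft = 1*3 = 3.
Iteration 3: components of {Bracket,Shaft} -> Hub = 3*2 = 6.
Iteration 4: no further components; recursion stops.
Total rows emitted: 7.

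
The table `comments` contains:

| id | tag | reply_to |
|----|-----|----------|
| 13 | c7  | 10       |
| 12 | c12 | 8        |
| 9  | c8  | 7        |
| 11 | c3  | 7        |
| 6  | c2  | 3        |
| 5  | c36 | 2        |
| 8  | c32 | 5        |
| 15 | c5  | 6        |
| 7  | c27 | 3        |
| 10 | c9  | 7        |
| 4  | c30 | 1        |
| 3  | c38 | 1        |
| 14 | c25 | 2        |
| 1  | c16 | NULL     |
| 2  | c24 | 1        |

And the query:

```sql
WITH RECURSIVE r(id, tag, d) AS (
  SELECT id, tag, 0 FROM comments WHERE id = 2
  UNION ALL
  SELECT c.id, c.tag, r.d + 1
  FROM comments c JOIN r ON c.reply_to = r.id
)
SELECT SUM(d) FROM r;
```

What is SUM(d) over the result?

7

Base: id=2 (c24) at d 0.
Iteration 1: rows with reply_to in {2} -> c36 (id 5, d 1), c25 (id 14, d 1).
Iteration 2: rows with reply_to in {5,14} -> c32 (id 8, d 2).
Iteration 3: rows with reply_to in {8} -> c12 (id 12, d 3).
Iteration 4: no rows with reply_to in {12}; recursion stops.
SUM(d) = 0 + 1 + 1 + 2 + 3 = 7.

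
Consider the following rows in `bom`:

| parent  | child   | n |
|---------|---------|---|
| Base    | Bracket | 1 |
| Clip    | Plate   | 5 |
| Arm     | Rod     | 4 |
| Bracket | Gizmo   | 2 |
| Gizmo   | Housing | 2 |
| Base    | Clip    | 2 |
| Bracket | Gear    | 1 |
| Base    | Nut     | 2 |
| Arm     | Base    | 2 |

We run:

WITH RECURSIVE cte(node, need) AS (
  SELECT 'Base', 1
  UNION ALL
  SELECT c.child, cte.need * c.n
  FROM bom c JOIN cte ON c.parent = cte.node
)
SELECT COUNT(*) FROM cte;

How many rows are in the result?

8

Base: (Base, need=1).
Iteration 1: components of {Base} -> Bracket = 1*1 = 1, Clip = 1*2 = 2, Nut = 1*2 = 2.
Iteration 2: components of {Bracket,Clip,Nut} -> Gear = 1*1 = 1, Gizmo = 1*2 = 2, Plate = 2*5 = 10.
Iteration 3: components of {Gear,Gizmo,Plate} -> Housing = 2*2 = 4.
Iteration 4: no further components; recursion stops.
Total rows emitted: 8.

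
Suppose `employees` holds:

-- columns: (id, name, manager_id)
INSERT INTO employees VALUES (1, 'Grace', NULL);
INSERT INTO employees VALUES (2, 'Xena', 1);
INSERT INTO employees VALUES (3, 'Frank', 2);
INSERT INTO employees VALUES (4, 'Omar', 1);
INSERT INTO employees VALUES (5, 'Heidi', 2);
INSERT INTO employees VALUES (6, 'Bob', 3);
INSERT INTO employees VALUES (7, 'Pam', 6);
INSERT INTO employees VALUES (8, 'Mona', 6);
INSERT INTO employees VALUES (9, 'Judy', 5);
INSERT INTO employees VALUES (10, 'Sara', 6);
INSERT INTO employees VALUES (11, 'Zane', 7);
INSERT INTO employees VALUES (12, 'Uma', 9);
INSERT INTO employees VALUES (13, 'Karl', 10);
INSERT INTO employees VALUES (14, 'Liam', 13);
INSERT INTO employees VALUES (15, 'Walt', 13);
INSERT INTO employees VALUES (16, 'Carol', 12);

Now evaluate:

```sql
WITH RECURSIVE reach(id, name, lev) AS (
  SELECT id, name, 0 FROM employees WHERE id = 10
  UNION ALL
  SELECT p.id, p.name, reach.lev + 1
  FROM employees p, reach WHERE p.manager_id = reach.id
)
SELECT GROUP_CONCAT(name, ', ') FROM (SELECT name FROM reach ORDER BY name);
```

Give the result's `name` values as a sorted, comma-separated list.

Karl, Liam, Sara, Walt

Base: id=10 (Sara) at lev 0.
Iteration 1: rows with manager_id in {10} -> Karl (id 13, lev 1).
Iteration 2: rows with manager_id in {13} -> Liam (id 14, lev 2), Walt (id 15, lev 2).
Iteration 3: no rows with manager_id in {14,15}; recursion stops.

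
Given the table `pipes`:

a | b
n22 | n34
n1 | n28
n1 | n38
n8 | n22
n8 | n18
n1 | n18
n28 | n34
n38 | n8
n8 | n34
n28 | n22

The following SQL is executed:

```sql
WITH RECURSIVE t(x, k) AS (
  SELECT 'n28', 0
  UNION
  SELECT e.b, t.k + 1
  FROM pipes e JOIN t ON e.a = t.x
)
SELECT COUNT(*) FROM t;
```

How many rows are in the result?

4

Base: (n28, k=0).
Iteration 1: edges from {n28} -> (n22, k=1), (n34, k=1).
Iteration 2: edges from {n22,n34} -> (n34, k=2).
Iteration 3: no outgoing edges from {n34}; recursion stops.
Total rows emitted: 4.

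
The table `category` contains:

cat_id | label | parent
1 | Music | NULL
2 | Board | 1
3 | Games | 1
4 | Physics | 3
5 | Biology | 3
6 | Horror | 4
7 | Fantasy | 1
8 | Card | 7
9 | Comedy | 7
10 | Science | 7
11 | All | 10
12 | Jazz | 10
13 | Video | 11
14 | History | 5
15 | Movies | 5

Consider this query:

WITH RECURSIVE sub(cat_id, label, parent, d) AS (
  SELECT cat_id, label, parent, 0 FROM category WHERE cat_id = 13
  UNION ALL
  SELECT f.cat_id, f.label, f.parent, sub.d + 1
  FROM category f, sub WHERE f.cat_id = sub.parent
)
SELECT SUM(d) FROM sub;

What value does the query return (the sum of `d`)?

10

Base: cat_id=13 (Video), parent=11, d 0.
Iteration 1: join on cat_id=11 -> All (id 11, parent=10, d 1).
Iteration 2: join on cat_id=10 -> Science (id 10, parent=7, d 2).
Iteration 3: join on cat_id=7 -> Fantasy (id 7, parent=1, d 3).
Iteration 4: join on cat_id=1 -> Music (id 1, parent=NULL, d 4).
Iteration 5: parent is NULL; no match; recursion stops.
SUM(d) = 0 + 1 + 2 + 3 + 4 = 10.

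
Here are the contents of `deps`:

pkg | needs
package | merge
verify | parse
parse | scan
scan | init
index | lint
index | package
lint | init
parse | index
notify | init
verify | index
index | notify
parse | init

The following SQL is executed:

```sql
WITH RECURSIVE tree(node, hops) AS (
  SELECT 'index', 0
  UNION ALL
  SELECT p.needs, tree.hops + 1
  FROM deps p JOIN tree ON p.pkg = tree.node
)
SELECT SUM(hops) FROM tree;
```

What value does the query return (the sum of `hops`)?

Base: (index, hops=0).
Iteration 1: edges from {index} -> (lint, hops=1), (notify, hops=1), (package, hops=1).
Iteration 2: edges from {lint,notify,package} -> (init, hops=2) x2, (merge, hops=2). [UNION ALL keeps all 3 new rows, including repeats]
Iteration 3: no outgoing edges from {init,merge}; recursion stops.
SUM(hops) = 0 + 1 + 1 + 1 + 2 + 2 + 2 = 9.

9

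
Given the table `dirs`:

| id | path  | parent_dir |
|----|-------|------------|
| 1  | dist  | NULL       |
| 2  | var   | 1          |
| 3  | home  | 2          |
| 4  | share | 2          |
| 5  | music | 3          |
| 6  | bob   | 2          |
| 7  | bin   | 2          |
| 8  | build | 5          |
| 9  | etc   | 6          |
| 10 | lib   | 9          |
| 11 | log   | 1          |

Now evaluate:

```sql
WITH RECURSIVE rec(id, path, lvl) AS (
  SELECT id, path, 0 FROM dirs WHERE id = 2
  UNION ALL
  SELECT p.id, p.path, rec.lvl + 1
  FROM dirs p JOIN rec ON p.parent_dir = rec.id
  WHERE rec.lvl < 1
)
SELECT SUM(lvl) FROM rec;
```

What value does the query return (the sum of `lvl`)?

4

Base: id=2 (var) at lvl 0.
Iteration 1: rows with parent_dir in {2} -> home (id 3, lvl 1), share (id 4, lvl 1), bob (id 6, lvl 1), bin (id 7, lvl 1).
Iteration 2: lvl < 1 fails for all current rows; recursion stops.
SUM(lvl) = 0 + 1 + 1 + 1 + 1 = 4.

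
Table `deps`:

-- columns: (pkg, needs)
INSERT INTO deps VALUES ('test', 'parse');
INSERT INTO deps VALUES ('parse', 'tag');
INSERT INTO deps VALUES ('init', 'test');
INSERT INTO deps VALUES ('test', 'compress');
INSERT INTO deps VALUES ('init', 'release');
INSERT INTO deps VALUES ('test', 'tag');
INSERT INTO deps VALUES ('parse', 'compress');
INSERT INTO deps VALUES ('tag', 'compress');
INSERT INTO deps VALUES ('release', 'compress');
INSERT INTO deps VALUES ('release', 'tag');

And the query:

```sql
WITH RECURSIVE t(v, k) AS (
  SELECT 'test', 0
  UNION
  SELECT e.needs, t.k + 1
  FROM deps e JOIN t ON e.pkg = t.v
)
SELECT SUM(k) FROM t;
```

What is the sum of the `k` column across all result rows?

10

Base: (test, k=0).
Iteration 1: edges from {test} -> (compress, k=1), (parse, k=1), (tag, k=1).
Iteration 2: edges from {compress,parse,tag} -> (compress, k=2), (tag, k=2). [UNION drops 1 duplicate row(s)]
Iteration 3: edges from {compress,tag} -> (compress, k=3).
Iteration 4: no outgoing edges from {compress}; recursion stops.
SUM(k) = 0 + 1 + 1 + 1 + 2 + 2 + 3 = 10.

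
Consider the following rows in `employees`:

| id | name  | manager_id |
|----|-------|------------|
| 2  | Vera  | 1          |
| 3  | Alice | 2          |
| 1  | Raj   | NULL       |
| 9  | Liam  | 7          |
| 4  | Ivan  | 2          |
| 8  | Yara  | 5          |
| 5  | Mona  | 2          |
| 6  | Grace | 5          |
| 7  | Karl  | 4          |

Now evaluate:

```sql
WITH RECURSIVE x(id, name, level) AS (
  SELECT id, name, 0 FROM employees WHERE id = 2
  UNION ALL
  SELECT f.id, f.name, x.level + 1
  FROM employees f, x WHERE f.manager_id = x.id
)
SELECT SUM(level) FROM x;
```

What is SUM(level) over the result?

12

Base: id=2 (Vera) at level 0.
Iteration 1: rows with manager_id in {2} -> Alice (id 3, level 1), Ivan (id 4, level 1), Mona (id 5, level 1).
Iteration 2: rows with manager_id in {3,4,5} -> Grace (id 6, level 2), Karl (id 7, level 2), Yara (id 8, level 2).
Iteration 3: rows with manager_id in {6,7,8} -> Liam (id 9, level 3).
Iteration 4: no rows with manager_id in {9}; recursion stops.
SUM(level) = 0 + 1 + 1 + 1 + 2 + 2 + 2 + 3 = 12.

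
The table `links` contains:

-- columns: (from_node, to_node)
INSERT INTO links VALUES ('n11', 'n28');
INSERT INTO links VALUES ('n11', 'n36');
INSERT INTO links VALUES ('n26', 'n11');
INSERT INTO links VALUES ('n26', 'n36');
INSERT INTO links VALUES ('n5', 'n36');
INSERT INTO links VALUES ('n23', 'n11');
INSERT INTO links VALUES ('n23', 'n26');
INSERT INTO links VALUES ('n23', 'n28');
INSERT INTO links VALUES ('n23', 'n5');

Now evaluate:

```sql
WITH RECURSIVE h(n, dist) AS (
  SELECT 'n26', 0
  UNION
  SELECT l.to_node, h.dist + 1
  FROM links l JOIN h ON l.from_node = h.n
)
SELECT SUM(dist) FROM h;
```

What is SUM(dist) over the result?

Base: (n26, dist=0).
Iteration 1: edges from {n26} -> (n11, dist=1), (n36, dist=1).
Iteration 2: edges from {n11,n36} -> (n28, dist=2), (n36, dist=2).
Iteration 3: no outgoing edges from {n28,n36}; recursion stops.
SUM(dist) = 0 + 1 + 1 + 2 + 2 = 6.

6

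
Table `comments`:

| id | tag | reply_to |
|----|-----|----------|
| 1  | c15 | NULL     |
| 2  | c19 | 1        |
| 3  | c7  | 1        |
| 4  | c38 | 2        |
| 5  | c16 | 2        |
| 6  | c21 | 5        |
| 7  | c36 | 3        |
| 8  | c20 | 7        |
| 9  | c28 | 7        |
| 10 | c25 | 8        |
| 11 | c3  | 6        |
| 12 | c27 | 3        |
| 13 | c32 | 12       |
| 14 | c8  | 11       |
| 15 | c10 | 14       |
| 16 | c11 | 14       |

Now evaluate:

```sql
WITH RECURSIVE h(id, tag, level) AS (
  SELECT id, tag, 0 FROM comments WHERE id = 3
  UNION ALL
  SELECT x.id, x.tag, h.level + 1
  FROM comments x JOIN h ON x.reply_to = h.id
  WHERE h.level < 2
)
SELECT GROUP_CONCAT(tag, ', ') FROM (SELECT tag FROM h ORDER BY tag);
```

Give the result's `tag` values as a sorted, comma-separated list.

c20, c27, c28, c32, c36, c7

Base: id=3 (c7) at level 0.
Iteration 1: rows with reply_to in {3} -> c36 (id 7, level 1), c27 (id 12, level 1).
Iteration 2: rows with reply_to in {7,12} -> c20 (id 8, level 2), c28 (id 9, level 2), c32 (id 13, level 2).
Iteration 3: level < 2 fails for all current rows; recursion stops.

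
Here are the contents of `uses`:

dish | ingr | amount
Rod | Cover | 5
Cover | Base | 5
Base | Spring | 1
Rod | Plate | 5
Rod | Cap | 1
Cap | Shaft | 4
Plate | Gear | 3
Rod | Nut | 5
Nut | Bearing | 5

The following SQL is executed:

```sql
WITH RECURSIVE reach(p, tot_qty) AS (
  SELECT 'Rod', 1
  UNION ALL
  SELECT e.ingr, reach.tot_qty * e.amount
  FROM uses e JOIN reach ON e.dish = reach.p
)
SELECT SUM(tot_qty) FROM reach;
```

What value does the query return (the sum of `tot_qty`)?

111

Base: (Rod, tot_qty=1).
Iteration 1: components of {Rod} -> Cap = 1*1 = 1, Cover = 1*5 = 5, Nut = 1*5 = 5, Plate = 1*5 = 5.
Iteration 2: components of {Cap,Cover,Nut,Plate} -> Base = 5*5 = 25, Bearing = 5*5 = 25, Gear = 5*3 = 15, Shaft = 1*4 = 4.
Iteration 3: components of {Base,Bearing,Gear,Shaft} -> Spring = 25*1 = 25.
Iteration 4: no further components; recursion stops.
SUM(tot_qty) = 1 + 5 + 5 + 1 + 5 + 25 + 15 + 4 + 25 + 25 = 111.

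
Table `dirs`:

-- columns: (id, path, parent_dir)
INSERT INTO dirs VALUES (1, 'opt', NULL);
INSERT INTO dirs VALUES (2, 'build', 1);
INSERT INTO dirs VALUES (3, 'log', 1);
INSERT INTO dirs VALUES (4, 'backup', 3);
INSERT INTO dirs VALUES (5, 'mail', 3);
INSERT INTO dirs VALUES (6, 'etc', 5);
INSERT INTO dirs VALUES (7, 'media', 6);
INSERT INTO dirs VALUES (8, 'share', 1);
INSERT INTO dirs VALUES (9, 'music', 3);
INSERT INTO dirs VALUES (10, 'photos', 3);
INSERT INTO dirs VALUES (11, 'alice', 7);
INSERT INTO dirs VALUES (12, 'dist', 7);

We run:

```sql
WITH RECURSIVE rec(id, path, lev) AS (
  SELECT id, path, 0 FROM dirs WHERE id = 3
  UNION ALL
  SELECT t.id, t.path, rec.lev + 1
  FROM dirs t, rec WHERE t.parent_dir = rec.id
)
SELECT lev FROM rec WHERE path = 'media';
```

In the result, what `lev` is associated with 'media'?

Base: id=3 (log) at lev 0.
Iteration 1: rows with parent_dir in {3} -> backup (id 4, lev 1), mail (id 5, lev 1), music (id 9, lev 1), photos (id 10, lev 1).
Iteration 2: rows with parent_dir in {4,5,9,10} -> etc (id 6, lev 2).
Iteration 3: rows with parent_dir in {6} -> media (id 7, lev 3).
Iteration 4: rows with parent_dir in {7} -> alice (id 11, lev 4), dist (id 12, lev 4).
Iteration 5: no rows with parent_dir in {11,12}; recursion stops.

3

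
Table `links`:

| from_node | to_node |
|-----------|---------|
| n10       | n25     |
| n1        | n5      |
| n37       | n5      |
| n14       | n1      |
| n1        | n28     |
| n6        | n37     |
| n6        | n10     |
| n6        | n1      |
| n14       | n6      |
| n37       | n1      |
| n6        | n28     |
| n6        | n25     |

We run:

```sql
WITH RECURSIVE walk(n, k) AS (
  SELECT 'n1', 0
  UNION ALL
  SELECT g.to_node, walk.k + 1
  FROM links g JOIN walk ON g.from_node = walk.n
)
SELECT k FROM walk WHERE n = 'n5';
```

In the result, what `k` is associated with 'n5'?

Base: (n1, k=0).
Iteration 1: edges from {n1} -> (n28, k=1), (n5, k=1).
Iteration 2: no outgoing edges from {n28,n5}; recursion stops.

1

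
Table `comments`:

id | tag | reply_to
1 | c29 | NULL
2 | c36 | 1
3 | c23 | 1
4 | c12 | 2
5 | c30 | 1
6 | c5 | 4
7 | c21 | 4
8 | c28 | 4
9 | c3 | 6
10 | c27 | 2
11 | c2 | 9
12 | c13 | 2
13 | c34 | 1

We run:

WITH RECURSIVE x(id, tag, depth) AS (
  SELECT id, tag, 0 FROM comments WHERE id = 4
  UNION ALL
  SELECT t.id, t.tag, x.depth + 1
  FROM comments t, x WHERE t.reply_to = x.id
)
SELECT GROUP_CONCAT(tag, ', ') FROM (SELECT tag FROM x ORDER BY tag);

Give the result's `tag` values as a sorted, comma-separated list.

Base: id=4 (c12) at depth 0.
Iteration 1: rows with reply_to in {4} -> c5 (id 6, depth 1), c21 (id 7, depth 1), c28 (id 8, depth 1).
Iteration 2: rows with reply_to in {6,7,8} -> c3 (id 9, depth 2).
Iteration 3: rows with reply_to in {9} -> c2 (id 11, depth 3).
Iteration 4: no rows with reply_to in {11}; recursion stops.

c12, c2, c21, c28, c3, c5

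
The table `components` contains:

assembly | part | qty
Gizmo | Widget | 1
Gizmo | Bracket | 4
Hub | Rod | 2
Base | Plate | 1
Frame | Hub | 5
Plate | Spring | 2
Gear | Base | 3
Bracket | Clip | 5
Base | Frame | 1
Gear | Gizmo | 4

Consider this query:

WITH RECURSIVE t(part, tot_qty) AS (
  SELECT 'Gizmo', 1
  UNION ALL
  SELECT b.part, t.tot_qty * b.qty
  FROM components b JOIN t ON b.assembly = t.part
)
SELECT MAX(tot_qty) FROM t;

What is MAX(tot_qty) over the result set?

20

Base: (Gizmo, tot_qty=1).
Iteration 1: components of {Gizmo} -> Bracket = 1*4 = 4, Widget = 1*1 = 1.
Iteration 2: components of {Bracket,Widget} -> Clip = 4*5 = 20.
Iteration 3: no further components; recursion stops.
tot_qty values: 1, 4, 1, 20; the maximum is 20.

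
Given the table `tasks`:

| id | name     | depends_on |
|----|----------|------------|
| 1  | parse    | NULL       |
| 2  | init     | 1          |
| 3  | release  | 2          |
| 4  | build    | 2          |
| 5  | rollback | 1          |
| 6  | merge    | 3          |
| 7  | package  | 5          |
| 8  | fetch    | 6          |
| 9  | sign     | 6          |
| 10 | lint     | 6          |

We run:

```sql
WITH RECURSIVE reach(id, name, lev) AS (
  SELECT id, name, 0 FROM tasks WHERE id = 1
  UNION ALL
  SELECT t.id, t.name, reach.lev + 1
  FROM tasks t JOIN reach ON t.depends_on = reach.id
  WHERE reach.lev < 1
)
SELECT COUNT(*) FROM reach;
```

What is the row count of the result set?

3

Base: id=1 (parse) at lev 0.
Iteration 1: rows with depends_on in {1} -> init (id 2, lev 1), rollback (id 5, lev 1).
Iteration 2: lev < 1 fails for all current rows; recursion stops.
Total rows emitted: 3.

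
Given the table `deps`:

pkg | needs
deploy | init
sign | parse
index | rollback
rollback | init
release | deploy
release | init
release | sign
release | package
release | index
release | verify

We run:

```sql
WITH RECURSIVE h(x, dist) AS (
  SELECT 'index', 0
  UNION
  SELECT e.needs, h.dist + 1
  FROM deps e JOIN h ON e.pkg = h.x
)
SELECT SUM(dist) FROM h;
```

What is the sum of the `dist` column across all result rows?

Base: (index, dist=0).
Iteration 1: edges from {index} -> (rollback, dist=1).
Iteration 2: edges from {rollback} -> (init, dist=2).
Iteration 3: no outgoing edges from {init}; recursion stops.
SUM(dist) = 0 + 1 + 2 = 3.

3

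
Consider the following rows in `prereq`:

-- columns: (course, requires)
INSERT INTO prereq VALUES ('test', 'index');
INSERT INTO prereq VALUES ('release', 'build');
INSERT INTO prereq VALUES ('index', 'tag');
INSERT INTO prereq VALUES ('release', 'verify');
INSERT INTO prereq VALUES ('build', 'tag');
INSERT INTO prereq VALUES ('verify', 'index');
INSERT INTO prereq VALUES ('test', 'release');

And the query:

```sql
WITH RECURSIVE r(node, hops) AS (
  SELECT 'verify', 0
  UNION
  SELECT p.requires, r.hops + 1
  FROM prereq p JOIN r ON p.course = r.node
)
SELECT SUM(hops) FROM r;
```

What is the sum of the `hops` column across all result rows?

Base: (verify, hops=0).
Iteration 1: edges from {verify} -> (index, hops=1).
Iteration 2: edges from {index} -> (tag, hops=2).
Iteration 3: no outgoing edges from {tag}; recursion stops.
SUM(hops) = 0 + 1 + 2 = 3.

3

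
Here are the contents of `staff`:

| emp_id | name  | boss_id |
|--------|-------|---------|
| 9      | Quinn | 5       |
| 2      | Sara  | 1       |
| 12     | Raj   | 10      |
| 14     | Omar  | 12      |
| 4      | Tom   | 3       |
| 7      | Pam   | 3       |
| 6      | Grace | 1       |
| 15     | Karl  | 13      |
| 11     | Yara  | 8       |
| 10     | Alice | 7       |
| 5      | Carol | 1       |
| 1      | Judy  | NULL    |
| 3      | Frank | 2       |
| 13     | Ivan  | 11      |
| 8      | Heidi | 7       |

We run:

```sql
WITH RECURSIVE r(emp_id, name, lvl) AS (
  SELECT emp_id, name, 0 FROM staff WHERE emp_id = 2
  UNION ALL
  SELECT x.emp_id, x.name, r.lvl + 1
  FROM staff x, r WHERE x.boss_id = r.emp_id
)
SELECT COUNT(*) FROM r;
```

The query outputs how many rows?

Base: emp_id=2 (Sara) at lvl 0.
Iteration 1: rows with boss_id in {2} -> Frank (id 3, lvl 1).
Iteration 2: rows with boss_id in {3} -> Tom (id 4, lvl 2), Pam (id 7, lvl 2).
Iteration 3: rows with boss_id in {4,7} -> Heidi (id 8, lvl 3), Alice (id 10, lvl 3).
Iteration 4: rows with boss_id in {8,10} -> Yara (id 11, lvl 4), Raj (id 12, lvl 4).
Iteration 5: rows with boss_id in {11,12} -> Ivan (id 13, lvl 5), Omar (id 14, lvl 5).
Iteration 6: rows with boss_id in {13,14} -> Karl (id 15, lvl 6).
Iteration 7: no rows with boss_id in {15}; recursion stops.
Total rows emitted: 11.

11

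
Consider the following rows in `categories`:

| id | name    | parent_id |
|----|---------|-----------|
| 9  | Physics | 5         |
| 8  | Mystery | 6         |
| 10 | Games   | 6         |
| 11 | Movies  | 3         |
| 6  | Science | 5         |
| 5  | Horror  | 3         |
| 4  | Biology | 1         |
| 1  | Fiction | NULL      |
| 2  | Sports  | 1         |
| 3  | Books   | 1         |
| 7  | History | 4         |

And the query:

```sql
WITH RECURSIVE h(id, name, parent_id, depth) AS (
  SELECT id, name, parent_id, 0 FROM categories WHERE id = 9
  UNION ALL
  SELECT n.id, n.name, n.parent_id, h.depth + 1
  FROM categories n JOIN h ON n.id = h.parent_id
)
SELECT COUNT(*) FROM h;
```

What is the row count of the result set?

4

Base: id=9 (Physics), parent_id=5, depth 0.
Iteration 1: join on id=5 -> Horror (id 5, parent_id=3, depth 1).
Iteration 2: join on id=3 -> Books (id 3, parent_id=1, depth 2).
Iteration 3: join on id=1 -> Fiction (id 1, parent_id=NULL, depth 3).
Iteration 4: parent_id is NULL; no match; recursion stops.
Total rows emitted: 4.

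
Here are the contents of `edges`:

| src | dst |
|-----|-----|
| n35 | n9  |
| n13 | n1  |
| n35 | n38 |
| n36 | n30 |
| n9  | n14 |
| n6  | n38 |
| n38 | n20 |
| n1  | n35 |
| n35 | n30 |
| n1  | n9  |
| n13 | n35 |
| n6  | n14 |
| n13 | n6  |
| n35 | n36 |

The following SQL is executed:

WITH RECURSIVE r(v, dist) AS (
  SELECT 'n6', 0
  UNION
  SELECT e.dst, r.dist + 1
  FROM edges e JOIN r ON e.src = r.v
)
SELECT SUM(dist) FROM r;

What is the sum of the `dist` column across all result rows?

4

Base: (n6, dist=0).
Iteration 1: edges from {n6} -> (n14, dist=1), (n38, dist=1).
Iteration 2: edges from {n14,n38} -> (n20, dist=2).
Iteration 3: no outgoing edges from {n20}; recursion stops.
SUM(dist) = 0 + 1 + 1 + 2 = 4.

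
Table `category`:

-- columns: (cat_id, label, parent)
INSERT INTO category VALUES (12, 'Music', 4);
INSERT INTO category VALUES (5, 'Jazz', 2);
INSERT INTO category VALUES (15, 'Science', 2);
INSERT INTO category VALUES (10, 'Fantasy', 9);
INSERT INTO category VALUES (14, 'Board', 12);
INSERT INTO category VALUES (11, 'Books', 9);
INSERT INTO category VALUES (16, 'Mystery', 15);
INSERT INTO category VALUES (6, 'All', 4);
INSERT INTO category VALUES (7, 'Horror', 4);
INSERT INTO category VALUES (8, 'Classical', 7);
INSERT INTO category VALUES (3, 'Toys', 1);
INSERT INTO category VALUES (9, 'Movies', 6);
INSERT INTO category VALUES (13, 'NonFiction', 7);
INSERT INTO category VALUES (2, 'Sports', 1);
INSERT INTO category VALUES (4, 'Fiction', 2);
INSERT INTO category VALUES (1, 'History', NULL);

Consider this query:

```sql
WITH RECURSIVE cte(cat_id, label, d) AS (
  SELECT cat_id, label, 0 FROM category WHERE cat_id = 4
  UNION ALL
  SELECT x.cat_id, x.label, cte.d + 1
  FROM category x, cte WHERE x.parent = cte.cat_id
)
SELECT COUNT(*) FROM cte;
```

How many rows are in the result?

10

Base: cat_id=4 (Fiction) at d 0.
Iteration 1: rows with parent in {4} -> All (id 6, d 1), Horror (id 7, d 1), Music (id 12, d 1).
Iteration 2: rows with parent in {6,7,12} -> Classical (id 8, d 2), Movies (id 9, d 2), NonFiction (id 13, d 2), Board (id 14, d 2).
Iteration 3: rows with parent in {8,9,13,14} -> Fantasy (id 10, d 3), Books (id 11, d 3).
Iteration 4: no rows with parent in {10,11}; recursion stops.
Total rows emitted: 10.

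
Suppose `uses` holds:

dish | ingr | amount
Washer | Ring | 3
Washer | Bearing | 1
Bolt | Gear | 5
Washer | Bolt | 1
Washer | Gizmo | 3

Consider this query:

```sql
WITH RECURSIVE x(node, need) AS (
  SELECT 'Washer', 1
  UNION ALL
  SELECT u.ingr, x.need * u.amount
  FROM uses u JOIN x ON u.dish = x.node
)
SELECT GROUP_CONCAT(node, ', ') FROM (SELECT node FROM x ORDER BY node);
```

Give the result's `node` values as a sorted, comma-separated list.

Base: (Washer, need=1).
Iteration 1: components of {Washer} -> Bearing = 1*1 = 1, Bolt = 1*1 = 1, Gizmo = 1*3 = 3, Ring = 1*3 = 3.
Iteration 2: components of {Bearing,Bolt,Gizmo,Ring} -> Gear = 1*5 = 5.
Iteration 3: no further components; recursion stops.

Bearing, Bolt, Gear, Gizmo, Ring, Washer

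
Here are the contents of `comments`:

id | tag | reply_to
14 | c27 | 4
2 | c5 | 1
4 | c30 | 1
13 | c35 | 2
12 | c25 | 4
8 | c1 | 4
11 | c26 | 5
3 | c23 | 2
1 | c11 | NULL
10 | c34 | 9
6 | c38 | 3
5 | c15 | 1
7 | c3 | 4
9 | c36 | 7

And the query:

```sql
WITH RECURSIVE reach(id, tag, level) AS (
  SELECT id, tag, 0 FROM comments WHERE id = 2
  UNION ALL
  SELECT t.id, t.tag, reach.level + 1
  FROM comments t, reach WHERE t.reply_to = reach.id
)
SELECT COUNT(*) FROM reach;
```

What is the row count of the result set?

4

Base: id=2 (c5) at level 0.
Iteration 1: rows with reply_to in {2} -> c23 (id 3, level 1), c35 (id 13, level 1).
Iteration 2: rows with reply_to in {3,13} -> c38 (id 6, level 2).
Iteration 3: no rows with reply_to in {6}; recursion stops.
Total rows emitted: 4.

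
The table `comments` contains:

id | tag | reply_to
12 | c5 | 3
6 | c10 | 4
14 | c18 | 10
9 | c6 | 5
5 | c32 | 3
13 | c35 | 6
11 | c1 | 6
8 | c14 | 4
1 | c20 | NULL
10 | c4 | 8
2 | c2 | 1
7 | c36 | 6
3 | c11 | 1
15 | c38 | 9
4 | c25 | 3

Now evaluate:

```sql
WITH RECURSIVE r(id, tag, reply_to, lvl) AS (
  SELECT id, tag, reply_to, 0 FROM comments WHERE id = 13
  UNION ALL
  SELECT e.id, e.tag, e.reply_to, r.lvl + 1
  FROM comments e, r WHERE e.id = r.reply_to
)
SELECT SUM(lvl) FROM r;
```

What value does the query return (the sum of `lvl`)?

10

Base: id=13 (c35), reply_to=6, lvl 0.
Iteration 1: join on id=6 -> c10 (id 6, reply_to=4, lvl 1).
Iteration 2: join on id=4 -> c25 (id 4, reply_to=3, lvl 2).
Iteration 3: join on id=3 -> c11 (id 3, reply_to=1, lvl 3).
Iteration 4: join on id=1 -> c20 (id 1, reply_to=NULL, lvl 4).
Iteration 5: reply_to is NULL; no match; recursion stops.
SUM(lvl) = 0 + 1 + 2 + 3 + 4 = 10.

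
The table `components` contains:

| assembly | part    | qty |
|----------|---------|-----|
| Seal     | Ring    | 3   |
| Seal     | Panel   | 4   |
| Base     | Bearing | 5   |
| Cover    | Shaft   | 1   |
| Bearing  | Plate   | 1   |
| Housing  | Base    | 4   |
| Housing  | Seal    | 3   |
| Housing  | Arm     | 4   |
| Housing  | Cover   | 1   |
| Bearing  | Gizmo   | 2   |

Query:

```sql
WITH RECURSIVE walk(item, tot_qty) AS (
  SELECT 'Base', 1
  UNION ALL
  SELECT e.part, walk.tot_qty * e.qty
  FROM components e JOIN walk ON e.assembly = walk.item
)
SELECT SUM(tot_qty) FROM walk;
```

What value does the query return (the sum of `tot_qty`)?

Base: (Base, tot_qty=1).
Iteration 1: components of {Base} -> Bearing = 1*5 = 5.
Iteration 2: components of {Bearing} -> Gizmo = 5*2 = 10, Plate = 5*1 = 5.
Iteration 3: no further components; recursion stops.
SUM(tot_qty) = 1 + 5 + 5 + 10 = 21.

21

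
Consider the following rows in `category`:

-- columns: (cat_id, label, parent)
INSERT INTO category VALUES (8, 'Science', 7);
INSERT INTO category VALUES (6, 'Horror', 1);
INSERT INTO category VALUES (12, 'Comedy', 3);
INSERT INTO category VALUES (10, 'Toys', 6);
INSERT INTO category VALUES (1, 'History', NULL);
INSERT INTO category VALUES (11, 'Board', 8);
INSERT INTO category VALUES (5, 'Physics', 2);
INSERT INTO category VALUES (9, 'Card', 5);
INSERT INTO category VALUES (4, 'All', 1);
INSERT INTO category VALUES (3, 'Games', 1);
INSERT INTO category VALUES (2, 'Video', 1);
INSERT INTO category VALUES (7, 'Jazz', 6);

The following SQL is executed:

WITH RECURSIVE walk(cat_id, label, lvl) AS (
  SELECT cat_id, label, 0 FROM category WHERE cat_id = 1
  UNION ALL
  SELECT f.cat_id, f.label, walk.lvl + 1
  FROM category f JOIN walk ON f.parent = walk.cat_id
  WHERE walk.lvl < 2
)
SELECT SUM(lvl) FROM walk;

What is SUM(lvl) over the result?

Base: cat_id=1 (History) at lvl 0.
Iteration 1: rows with parent in {1} -> Video (id 2, lvl 1), Games (id 3, lvl 1), All (id 4, lvl 1), Horror (id 6, lvl 1).
Iteration 2: rows with parent in {2,3,4,6} -> Physics (id 5, lvl 2), Jazz (id 7, lvl 2), Toys (id 10, lvl 2), Comedy (id 12, lvl 2).
Iteration 3: lvl < 2 fails for all current rows; recursion stops.
SUM(lvl) = 0 + 1 + 1 + 1 + 1 + 2 + 2 + 2 + 2 = 12.

12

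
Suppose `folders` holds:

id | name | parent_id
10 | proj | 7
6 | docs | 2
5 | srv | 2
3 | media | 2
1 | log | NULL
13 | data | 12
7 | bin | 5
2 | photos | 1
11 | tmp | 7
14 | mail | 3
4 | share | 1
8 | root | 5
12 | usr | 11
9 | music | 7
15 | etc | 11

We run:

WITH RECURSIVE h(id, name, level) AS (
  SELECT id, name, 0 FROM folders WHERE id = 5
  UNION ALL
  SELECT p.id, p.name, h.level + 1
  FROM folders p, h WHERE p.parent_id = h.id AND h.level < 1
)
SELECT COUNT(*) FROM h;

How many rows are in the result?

3

Base: id=5 (srv) at level 0.
Iteration 1: rows with parent_id in {5} -> bin (id 7, level 1), root (id 8, level 1).
Iteration 2: level < 1 fails for all current rows; recursion stops.
Total rows emitted: 3.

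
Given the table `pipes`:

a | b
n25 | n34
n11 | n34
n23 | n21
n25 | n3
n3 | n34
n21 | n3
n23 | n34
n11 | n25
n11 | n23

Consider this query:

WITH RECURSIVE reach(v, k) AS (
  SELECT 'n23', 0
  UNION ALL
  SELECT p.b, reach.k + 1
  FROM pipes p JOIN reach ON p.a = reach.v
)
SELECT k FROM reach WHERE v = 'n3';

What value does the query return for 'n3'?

2

Base: (n23, k=0).
Iteration 1: edges from {n23} -> (n21, k=1), (n34, k=1).
Iteration 2: edges from {n21,n34} -> (n3, k=2).
Iteration 3: edges from {n3} -> (n34, k=3).
Iteration 4: no outgoing edges from {n34}; recursion stops.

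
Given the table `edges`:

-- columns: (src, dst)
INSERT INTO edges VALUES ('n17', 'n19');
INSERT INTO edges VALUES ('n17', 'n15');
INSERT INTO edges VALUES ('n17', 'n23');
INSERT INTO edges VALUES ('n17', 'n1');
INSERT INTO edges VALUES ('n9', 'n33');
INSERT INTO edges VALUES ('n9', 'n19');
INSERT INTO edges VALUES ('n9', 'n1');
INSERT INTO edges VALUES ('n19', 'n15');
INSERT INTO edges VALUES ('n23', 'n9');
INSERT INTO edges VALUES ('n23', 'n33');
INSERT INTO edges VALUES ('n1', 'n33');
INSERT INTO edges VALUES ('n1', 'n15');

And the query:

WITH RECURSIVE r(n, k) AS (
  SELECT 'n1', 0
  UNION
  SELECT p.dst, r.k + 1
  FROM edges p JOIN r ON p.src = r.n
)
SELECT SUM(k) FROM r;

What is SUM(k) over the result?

2

Base: (n1, k=0).
Iteration 1: edges from {n1} -> (n15, k=1), (n33, k=1).
Iteration 2: no outgoing edges from {n15,n33}; recursion stops.
SUM(k) = 0 + 1 + 1 = 2.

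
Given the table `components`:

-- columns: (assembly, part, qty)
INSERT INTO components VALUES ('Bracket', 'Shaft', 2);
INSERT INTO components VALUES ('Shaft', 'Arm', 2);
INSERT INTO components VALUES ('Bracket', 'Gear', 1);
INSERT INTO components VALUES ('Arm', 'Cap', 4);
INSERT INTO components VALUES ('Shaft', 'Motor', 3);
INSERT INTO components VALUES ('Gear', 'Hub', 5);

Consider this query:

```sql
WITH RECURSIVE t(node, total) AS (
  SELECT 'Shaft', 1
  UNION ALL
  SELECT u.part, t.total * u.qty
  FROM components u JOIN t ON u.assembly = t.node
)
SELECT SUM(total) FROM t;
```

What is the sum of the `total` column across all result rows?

Base: (Shaft, total=1).
Iteration 1: components of {Shaft} -> Arm = 1*2 = 2, Motor = 1*3 = 3.
Iteration 2: components of {Arm,Motor} -> Cap = 2*4 = 8.
Iteration 3: no further components; recursion stops.
SUM(total) = 1 + 2 + 3 + 8 = 14.

14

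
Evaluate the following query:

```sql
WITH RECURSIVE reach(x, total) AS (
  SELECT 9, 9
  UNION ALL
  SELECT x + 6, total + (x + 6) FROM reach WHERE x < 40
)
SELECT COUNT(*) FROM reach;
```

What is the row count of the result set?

Base: x=9, total=9.
Iteration 1: 9 < 40 holds -> x = 9 + 6 = 15, total = 9 + 15 = 24.
Iteration 2: 15 < 40 holds -> x = 15 + 6 = 21, total = 24 + 21 = 45.
Iteration 3: 21 < 40 holds -> x = 21 + 6 = 27, total = 45 + 27 = 72.
Iteration 4: 27 < 40 holds -> x = 27 + 6 = 33, total = 72 + 33 = 105.
Iteration 5: 33 < 40 holds -> x = 33 + 6 = 39, total = 105 + 39 = 144.
Iteration 6: 39 < 40 holds -> x = 39 + 6 = 45, total = 144 + 45 = 189.
Iteration 7: 45 < 40 fails; recursion stops.
Total rows emitted: 7.

7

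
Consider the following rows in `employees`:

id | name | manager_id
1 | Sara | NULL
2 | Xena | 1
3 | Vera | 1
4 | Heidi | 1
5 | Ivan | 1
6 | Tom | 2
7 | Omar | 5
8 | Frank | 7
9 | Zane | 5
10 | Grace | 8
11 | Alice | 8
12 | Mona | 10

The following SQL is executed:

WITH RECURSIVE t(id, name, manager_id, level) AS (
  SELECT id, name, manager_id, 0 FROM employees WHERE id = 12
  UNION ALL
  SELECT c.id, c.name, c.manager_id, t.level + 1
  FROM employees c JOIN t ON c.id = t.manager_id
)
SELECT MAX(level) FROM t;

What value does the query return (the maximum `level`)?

Base: id=12 (Mona), manager_id=10, level 0.
Iteration 1: join on id=10 -> Grace (id 10, manager_id=8, level 1).
Iteration 2: join on id=8 -> Frank (id 8, manager_id=7, level 2).
Iteration 3: join on id=7 -> Omar (id 7, manager_id=5, level 3).
Iteration 4: join on id=5 -> Ivan (id 5, manager_id=1, level 4).
Iteration 5: join on id=1 -> Sara (id 1, manager_id=NULL, level 5).
Iteration 6: manager_id is NULL; no match; recursion stops.
level values: 0, 1, 2, 3, 4, 5; the maximum is 5.

5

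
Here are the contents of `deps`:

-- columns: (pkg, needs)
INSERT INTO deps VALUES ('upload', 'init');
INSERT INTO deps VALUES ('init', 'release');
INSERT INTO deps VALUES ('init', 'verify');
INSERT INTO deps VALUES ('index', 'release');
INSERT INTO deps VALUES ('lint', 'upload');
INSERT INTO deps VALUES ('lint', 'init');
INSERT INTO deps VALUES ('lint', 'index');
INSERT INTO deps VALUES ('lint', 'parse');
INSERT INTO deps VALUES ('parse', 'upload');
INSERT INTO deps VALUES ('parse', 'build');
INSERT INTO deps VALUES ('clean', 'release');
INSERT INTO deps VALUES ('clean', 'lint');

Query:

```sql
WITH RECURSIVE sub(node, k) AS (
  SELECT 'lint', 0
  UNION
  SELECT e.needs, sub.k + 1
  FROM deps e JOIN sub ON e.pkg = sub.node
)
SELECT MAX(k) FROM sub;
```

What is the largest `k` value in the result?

4

Base: (lint, k=0).
Iteration 1: edges from {lint} -> (index, k=1), (init, k=1), (parse, k=1), (upload, k=1).
Iteration 2: edges from {index,init,parse,upload} -> (build, k=2), (init, k=2), (release, k=2), (upload, k=2), (verify, k=2). [UNION drops 1 duplicate row(s)]
Iteration 3: edges from {build,init,release,upload,verify} -> (init, k=3), (release, k=3), (verify, k=3).
Iteration 4: edges from {init,release,verify} -> (release, k=4), (verify, k=4).
Iteration 5: no outgoing edges from {release,verify}; recursion stops.
k values: 0, 1, 1, 1, 1, 2, 2, 2, 2, 2, 3, 3, 3, 4, 4; the maximum is 4.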